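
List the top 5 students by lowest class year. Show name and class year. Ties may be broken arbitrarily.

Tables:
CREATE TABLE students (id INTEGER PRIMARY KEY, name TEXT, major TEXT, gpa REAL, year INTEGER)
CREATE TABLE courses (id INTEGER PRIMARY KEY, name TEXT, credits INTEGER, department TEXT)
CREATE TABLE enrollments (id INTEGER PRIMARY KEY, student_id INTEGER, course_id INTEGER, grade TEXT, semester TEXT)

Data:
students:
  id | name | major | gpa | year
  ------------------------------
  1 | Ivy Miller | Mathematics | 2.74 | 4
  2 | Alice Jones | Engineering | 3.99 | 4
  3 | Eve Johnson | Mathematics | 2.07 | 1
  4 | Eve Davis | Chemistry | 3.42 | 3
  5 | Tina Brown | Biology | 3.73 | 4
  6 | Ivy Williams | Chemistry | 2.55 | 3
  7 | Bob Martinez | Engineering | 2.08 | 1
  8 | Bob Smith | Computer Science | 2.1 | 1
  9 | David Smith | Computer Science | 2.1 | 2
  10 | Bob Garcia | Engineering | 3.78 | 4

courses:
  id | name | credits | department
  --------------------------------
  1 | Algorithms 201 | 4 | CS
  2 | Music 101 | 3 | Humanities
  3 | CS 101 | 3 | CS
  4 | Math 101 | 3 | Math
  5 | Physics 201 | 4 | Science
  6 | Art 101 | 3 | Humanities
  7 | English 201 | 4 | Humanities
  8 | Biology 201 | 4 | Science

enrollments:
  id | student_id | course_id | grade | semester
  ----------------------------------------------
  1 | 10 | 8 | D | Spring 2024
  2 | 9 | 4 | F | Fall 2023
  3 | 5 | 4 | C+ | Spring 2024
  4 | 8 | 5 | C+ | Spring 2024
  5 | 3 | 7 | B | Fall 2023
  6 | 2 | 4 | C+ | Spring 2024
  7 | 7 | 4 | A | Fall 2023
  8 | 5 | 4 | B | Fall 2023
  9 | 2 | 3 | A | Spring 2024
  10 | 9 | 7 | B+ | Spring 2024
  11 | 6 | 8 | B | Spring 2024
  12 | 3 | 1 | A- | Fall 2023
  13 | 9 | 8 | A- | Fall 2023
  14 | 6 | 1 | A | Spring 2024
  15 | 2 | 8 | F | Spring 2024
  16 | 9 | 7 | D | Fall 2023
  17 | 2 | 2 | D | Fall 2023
SELECT name, year FROM students ORDER BY year ASC LIMIT 5

Execution result:
name | year
Eve Johnson | 1
Bob Martinez | 1
Bob Smith | 1
David Smith | 2
Eve Davis | 3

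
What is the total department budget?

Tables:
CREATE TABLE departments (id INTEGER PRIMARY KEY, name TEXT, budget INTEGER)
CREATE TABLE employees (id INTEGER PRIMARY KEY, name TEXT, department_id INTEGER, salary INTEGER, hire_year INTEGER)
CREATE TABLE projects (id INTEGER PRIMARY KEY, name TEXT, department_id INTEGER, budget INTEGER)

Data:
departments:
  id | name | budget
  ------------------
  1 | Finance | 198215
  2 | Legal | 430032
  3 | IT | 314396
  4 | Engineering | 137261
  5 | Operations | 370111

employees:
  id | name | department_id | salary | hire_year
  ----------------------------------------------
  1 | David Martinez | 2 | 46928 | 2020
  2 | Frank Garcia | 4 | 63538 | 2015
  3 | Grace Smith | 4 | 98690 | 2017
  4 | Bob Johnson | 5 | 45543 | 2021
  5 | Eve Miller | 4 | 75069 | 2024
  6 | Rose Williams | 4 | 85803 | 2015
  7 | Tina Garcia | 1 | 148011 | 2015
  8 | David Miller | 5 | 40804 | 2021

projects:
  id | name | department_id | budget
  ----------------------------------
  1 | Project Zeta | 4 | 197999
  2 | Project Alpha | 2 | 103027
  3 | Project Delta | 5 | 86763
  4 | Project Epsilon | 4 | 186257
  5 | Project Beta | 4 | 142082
SELECT SUM(budget) FROM departments

Execution result:
1450015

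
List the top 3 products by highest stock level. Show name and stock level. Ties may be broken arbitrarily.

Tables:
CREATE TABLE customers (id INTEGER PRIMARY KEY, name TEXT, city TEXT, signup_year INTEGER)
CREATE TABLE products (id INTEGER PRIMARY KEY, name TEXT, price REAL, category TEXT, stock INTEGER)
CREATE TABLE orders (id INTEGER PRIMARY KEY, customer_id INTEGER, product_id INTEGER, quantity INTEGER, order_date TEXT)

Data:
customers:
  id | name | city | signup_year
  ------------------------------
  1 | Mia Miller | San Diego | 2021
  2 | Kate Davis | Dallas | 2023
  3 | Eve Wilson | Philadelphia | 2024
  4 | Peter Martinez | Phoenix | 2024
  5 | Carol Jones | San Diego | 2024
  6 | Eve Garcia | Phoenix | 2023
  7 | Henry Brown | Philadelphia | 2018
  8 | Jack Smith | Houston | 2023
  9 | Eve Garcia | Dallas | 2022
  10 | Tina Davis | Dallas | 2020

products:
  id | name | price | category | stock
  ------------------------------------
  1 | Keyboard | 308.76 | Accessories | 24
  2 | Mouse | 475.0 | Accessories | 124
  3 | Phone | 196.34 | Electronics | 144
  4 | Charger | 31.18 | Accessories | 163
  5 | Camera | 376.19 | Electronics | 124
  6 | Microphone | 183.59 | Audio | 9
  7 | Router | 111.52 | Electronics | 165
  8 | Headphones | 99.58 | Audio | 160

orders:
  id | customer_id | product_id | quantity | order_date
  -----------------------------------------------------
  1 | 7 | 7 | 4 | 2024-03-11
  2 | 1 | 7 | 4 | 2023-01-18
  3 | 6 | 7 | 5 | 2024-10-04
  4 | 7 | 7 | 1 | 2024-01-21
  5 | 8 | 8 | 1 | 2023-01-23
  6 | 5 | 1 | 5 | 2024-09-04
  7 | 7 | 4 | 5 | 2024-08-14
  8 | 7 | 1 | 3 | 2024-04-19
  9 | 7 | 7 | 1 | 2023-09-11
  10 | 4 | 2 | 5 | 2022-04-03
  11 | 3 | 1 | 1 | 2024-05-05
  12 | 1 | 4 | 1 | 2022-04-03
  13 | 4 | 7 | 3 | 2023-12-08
SELECT name, stock FROM products ORDER BY stock DESC LIMIT 3

Execution result:
name | stock
Router | 165
Charger | 163
Headphones | 160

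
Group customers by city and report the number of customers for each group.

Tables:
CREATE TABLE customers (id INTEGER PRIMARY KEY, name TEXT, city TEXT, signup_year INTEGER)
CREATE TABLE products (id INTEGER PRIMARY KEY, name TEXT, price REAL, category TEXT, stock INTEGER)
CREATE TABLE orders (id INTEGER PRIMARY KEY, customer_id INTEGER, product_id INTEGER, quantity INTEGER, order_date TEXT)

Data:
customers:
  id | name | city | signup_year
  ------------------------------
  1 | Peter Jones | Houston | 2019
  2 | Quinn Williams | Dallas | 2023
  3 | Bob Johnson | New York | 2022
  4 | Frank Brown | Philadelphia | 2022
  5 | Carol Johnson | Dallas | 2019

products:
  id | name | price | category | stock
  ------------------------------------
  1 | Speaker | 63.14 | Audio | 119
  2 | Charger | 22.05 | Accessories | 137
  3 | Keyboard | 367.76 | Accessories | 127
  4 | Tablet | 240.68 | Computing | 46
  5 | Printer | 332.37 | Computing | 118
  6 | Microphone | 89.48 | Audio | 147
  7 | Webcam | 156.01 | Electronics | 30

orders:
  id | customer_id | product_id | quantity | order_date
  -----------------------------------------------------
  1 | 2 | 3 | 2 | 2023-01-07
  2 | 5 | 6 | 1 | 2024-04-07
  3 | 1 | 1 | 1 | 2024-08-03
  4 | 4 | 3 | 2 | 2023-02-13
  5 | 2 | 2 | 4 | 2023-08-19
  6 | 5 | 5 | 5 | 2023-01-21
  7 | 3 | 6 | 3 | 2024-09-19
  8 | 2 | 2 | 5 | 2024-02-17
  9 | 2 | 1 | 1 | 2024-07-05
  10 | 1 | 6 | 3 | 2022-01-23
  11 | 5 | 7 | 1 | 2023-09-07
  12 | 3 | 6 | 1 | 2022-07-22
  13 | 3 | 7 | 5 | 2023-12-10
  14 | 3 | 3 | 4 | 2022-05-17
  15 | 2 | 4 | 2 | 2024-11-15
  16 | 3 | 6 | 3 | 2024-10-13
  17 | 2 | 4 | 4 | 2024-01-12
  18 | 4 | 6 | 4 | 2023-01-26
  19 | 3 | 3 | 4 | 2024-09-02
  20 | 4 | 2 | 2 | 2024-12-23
SELECT city, COUNT(*) AS n FROM customers GROUP BY city

Execution result:
city | n
Dallas | 2
Houston | 1
New York | 1
Philadelphia | 1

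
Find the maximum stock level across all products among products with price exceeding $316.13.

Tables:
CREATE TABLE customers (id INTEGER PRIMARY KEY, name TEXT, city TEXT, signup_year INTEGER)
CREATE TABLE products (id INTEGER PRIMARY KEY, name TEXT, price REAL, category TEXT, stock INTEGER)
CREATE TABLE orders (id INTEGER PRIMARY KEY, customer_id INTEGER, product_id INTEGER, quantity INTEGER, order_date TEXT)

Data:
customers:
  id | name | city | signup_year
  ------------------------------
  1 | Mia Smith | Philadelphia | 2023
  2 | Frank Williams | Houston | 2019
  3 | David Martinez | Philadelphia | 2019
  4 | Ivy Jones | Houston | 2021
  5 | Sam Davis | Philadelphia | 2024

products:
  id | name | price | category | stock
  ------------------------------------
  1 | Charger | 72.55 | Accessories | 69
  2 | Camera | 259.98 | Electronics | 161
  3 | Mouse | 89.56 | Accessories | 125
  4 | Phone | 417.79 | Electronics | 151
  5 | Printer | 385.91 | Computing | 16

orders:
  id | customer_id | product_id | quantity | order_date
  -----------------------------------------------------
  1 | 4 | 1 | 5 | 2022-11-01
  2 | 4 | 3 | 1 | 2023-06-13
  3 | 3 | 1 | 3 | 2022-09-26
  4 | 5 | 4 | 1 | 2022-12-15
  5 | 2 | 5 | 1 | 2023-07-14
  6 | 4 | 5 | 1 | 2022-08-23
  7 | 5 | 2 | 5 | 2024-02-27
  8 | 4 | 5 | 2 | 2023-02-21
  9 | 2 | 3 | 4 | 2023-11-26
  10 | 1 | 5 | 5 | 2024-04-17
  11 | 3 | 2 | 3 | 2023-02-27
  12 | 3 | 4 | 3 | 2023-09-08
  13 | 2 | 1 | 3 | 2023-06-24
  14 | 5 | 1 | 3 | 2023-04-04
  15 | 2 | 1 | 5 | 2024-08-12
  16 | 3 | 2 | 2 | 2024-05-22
SELECT MAX(stock) FROM products WHERE price > 316.13

Execution result:
151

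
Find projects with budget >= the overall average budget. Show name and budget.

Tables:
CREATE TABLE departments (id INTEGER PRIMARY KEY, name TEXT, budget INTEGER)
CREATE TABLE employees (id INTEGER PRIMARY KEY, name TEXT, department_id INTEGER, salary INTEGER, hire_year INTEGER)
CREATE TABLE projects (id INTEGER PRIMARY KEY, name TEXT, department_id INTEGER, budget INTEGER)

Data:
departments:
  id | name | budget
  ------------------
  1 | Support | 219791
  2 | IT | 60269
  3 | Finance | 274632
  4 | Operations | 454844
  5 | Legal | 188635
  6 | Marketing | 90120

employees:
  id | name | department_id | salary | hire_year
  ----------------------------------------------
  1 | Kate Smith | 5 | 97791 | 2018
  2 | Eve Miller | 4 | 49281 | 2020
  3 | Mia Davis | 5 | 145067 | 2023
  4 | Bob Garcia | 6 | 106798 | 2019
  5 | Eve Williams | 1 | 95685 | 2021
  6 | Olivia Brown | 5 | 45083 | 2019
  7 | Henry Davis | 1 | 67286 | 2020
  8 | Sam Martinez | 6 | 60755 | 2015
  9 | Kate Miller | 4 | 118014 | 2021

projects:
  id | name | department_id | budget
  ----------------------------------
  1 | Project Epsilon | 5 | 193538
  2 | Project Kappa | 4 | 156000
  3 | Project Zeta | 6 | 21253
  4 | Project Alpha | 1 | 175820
SELECT name, budget FROM projects WHERE budget >= (SELECT AVG(budget) FROM projects)

Execution result:
name | budget
Project Epsilon | 193538
Project Kappa | 156000
Project Alpha | 175820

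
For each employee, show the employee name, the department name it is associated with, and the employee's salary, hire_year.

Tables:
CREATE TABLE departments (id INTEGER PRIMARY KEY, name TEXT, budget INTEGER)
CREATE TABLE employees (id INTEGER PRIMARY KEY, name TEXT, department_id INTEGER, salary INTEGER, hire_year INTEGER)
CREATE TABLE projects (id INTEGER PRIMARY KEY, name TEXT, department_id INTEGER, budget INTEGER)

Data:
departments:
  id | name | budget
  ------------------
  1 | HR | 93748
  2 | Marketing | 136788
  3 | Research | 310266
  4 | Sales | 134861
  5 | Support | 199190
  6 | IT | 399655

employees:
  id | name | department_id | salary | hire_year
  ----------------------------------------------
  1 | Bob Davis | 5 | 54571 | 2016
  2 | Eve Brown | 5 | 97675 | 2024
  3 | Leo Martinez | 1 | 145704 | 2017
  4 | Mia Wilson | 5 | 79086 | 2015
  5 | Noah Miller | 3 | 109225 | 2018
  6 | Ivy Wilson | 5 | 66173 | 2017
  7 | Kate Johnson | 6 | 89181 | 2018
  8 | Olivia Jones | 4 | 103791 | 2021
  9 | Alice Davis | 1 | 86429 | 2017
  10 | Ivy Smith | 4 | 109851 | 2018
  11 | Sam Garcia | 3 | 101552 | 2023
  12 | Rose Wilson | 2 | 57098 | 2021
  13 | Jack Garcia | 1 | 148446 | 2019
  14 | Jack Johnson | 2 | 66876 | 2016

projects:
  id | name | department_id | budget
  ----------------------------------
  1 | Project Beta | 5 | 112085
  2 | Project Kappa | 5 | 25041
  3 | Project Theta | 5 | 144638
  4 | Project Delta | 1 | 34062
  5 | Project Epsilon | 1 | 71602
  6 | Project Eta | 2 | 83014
SELECT c.name, p.name AS department, c.salary, c.hire_year FROM employees c JOIN departments p ON c.department_id = p.id

Execution result:
name | department | salary | hire_year
Bob Davis | Support | 54571 | 2016
Eve Brown | Support | 97675 | 2024
Leo Martinez | HR | 145704 | 2017
Mia Wilson | Support | 79086 | 2015
Noah Miller | Research | 109225 | 2018
Ivy Wilson | Support | 66173 | 2017
Kate Johnson | IT | 89181 | 2018
Olivia Jones | Sales | 103791 | 2021
Alice Davis | HR | 86429 | 2017
Ivy Smith | Sales | 109851 | 2018
Sam Garcia | Research | 101552 | 2023
Rose Wilson | Marketing | 57098 | 2021
Jack Garcia | HR | 148446 | 2019
Jack Johnson | Marketing | 66876 | 2016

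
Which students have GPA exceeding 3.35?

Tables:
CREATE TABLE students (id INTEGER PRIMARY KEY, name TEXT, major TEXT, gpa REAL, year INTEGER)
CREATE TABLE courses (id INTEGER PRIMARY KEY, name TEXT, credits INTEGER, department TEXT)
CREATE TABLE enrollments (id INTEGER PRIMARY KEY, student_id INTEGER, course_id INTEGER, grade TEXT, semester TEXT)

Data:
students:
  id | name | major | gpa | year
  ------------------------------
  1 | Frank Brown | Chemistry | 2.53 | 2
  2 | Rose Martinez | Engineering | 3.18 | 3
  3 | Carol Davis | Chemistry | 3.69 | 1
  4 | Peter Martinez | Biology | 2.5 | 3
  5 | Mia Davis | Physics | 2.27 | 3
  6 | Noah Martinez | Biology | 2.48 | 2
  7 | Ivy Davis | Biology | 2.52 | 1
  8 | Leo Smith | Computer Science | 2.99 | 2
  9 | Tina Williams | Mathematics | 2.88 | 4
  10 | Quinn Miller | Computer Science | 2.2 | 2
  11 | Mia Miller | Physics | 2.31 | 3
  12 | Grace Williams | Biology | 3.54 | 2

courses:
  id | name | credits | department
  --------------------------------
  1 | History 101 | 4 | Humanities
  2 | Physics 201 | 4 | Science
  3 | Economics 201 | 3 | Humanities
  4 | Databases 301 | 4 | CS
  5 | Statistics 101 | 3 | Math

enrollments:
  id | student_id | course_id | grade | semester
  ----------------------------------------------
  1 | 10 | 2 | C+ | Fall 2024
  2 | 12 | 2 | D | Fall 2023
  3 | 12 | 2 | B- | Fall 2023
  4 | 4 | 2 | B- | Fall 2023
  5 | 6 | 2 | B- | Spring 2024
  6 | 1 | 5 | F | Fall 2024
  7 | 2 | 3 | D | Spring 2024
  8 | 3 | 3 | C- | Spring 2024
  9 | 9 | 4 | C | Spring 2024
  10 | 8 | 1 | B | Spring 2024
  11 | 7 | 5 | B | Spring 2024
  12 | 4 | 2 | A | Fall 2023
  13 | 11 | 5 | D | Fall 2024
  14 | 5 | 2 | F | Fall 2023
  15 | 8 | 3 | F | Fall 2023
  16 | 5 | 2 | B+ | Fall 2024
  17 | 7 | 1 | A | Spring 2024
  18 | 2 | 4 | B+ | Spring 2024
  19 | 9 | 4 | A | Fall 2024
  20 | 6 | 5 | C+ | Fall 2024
SELECT name, gpa FROM students WHERE gpa > 3.35

Execution result:
name | gpa
Carol Davis | 3.69
Grace Williams | 3.54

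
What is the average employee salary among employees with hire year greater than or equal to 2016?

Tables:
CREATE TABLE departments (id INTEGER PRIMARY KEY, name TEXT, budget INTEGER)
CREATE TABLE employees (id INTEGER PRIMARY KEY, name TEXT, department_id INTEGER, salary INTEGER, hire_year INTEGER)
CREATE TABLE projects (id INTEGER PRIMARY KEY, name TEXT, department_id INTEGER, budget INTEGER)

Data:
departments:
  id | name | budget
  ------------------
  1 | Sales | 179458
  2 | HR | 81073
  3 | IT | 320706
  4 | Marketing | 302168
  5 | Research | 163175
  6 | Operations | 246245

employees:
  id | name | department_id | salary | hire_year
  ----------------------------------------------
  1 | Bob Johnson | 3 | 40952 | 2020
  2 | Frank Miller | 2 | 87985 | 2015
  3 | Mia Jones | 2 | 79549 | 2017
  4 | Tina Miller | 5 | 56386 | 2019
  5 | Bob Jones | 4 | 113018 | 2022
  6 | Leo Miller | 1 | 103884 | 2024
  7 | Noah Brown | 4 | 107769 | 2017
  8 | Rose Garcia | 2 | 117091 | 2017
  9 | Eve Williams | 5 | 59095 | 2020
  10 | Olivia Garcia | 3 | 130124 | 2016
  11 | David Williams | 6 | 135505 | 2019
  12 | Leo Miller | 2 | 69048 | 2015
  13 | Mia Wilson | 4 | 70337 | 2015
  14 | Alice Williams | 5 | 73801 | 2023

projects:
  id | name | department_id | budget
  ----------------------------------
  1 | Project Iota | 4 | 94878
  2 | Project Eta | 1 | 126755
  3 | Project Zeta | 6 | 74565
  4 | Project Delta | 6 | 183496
SELECT AVG(salary) FROM employees WHERE hire_year >= 2016

Execution result:
92470.36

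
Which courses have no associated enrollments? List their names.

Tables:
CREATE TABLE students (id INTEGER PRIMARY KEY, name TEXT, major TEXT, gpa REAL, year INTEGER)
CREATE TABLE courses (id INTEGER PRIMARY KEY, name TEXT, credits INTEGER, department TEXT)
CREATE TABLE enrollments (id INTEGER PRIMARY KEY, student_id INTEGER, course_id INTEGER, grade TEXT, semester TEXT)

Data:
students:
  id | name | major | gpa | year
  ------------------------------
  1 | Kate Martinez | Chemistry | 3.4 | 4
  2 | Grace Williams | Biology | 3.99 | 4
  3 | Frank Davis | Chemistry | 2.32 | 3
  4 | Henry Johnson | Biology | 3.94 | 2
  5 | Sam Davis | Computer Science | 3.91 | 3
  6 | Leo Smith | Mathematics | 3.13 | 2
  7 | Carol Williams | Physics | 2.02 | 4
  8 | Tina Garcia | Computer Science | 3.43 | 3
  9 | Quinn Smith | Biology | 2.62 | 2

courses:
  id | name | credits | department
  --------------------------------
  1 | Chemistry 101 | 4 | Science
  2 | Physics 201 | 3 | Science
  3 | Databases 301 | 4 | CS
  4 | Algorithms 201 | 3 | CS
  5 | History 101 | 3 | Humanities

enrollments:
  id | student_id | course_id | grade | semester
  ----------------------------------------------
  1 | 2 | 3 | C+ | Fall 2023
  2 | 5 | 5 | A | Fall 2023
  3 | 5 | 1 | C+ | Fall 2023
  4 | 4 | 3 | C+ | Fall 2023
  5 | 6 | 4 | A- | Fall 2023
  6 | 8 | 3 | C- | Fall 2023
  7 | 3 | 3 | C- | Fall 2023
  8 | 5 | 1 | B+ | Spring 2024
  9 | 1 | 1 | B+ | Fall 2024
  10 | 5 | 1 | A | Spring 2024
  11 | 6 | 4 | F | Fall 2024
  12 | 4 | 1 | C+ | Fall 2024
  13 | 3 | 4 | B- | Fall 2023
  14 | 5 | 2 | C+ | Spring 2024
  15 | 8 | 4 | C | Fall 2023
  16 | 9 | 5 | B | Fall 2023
SELECT p.name FROM courses p LEFT JOIN enrollments c ON c.course_id = p.id WHERE c.id IS NULL

Execution result:
(no rows)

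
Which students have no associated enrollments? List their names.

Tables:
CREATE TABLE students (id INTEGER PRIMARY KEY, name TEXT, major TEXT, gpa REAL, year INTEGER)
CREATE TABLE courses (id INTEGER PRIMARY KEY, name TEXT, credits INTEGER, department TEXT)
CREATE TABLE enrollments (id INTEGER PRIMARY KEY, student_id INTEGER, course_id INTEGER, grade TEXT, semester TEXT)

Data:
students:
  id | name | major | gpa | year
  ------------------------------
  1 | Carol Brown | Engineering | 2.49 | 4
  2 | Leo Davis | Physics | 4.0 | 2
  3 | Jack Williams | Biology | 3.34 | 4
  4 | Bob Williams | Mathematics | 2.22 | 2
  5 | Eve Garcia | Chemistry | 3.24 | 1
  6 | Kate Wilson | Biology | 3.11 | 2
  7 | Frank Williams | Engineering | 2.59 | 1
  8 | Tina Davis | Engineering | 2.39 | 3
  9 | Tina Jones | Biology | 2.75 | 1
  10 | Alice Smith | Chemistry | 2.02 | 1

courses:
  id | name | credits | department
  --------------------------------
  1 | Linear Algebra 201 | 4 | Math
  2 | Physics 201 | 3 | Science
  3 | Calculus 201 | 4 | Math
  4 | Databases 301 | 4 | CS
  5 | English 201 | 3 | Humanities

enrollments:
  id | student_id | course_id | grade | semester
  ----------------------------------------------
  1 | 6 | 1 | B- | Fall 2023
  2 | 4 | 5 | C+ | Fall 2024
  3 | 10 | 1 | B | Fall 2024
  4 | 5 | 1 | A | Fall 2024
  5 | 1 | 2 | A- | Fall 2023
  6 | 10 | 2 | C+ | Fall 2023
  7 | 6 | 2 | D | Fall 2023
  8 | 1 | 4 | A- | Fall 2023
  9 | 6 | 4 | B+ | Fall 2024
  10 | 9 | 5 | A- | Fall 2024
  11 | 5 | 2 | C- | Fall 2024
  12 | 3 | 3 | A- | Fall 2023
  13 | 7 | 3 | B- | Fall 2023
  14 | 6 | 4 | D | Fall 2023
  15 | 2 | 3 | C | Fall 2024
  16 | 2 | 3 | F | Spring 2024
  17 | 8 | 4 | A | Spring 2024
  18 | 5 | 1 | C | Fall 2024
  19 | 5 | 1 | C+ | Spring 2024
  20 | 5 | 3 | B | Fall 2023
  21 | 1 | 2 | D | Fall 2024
SELECT p.name FROM students p LEFT JOIN enrollments c ON c.student_id = p.id WHERE c.id IS NULL

Execution result:
(no rows)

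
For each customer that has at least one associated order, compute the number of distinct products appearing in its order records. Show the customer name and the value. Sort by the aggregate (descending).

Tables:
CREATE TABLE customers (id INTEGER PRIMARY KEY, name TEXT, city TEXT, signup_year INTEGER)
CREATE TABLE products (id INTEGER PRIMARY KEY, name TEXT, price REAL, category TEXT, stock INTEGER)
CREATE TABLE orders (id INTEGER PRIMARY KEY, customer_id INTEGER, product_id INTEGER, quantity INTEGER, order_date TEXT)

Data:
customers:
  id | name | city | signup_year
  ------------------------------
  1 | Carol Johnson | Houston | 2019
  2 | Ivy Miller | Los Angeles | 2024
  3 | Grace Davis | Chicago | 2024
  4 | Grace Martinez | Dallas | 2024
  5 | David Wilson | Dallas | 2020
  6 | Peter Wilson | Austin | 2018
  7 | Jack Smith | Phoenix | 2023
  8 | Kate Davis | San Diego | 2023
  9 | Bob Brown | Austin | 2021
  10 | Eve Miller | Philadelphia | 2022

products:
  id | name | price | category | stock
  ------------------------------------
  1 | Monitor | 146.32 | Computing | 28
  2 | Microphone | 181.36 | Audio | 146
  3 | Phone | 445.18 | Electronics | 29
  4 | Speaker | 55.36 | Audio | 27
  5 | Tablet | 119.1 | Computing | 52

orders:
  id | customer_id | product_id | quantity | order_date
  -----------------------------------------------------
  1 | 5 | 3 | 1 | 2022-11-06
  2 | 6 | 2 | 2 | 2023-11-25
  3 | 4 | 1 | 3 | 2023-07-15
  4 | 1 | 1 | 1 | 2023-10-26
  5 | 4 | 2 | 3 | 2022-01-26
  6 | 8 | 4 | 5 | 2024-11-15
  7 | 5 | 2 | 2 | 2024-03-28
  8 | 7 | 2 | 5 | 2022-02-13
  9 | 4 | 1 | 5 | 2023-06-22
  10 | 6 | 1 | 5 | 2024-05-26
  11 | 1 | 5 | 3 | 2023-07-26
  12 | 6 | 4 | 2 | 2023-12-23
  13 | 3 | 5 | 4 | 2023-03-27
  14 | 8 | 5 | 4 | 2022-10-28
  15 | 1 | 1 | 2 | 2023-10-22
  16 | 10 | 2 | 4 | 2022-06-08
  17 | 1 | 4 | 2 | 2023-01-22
SELECT p.name, COUNT(DISTINCT c.product_id) AS distinct_product_count FROM orders c JOIN customers p ON c.customer_id = p.id GROUP BY p.id, p.name ORDER BY distinct_product_count DESC

Execution result:
name | distinct_product_count
Carol Johnson | 3
Peter Wilson | 3
Grace Martinez | 2
David Wilson | 2
Kate Davis | 2
Grace Davis | 1
Jack Smith | 1
Eve Miller | 1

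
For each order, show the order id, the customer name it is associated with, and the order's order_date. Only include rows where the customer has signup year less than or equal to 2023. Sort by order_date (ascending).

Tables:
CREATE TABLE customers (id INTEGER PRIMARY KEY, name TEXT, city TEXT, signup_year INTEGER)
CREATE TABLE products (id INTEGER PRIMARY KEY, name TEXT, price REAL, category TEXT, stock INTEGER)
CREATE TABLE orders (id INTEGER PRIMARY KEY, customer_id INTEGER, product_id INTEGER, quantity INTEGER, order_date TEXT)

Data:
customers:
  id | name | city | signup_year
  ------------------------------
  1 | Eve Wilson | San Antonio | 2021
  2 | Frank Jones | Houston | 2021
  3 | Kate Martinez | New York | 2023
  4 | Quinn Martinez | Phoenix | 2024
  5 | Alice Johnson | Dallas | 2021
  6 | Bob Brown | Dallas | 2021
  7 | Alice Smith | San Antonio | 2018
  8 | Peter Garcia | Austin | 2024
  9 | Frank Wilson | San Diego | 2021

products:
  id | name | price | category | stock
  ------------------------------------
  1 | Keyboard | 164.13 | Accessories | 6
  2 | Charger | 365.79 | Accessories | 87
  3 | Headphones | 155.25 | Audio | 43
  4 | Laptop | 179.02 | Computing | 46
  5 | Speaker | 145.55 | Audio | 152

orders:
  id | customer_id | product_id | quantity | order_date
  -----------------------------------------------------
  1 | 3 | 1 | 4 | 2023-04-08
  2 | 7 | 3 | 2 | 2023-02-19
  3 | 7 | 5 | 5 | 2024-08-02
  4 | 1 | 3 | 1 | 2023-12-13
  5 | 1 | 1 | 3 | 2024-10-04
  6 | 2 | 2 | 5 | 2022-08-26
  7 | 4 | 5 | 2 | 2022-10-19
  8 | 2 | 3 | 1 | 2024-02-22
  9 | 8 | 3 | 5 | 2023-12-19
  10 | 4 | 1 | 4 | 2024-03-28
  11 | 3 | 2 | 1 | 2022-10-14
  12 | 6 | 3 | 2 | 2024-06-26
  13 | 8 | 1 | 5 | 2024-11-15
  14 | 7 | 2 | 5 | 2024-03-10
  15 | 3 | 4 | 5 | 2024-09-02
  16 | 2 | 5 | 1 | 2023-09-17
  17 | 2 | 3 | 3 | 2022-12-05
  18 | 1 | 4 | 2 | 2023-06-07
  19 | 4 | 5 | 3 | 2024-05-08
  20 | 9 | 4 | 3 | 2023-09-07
SELECT c.id, p.name AS customer, c.order_date FROM orders c JOIN customers p ON c.customer_id = p.id WHERE p.signup_year <= 2023 ORDER BY c.order_date ASC

Execution result:
id | customer | order_date
6 | Frank Jones | 2022-08-26
11 | Kate Martinez | 2022-10-14
17 | Frank Jones | 2022-12-05
2 | Alice Smith | 2023-02-19
1 | Kate Martinez | 2023-04-08
18 | Eve Wilson | 2023-06-07
20 | Frank Wilson | 2023-09-07
16 | Frank Jones | 2023-09-17
4 | Eve Wilson | 2023-12-13
8 | Frank Jones | 2024-02-22
14 | Alice Smith | 2024-03-10
12 | Bob Brown | 2024-06-26
3 | Alice Smith | 2024-08-02
15 | Kate Martinez | 2024-09-02
5 | Eve Wilson | 2024-10-04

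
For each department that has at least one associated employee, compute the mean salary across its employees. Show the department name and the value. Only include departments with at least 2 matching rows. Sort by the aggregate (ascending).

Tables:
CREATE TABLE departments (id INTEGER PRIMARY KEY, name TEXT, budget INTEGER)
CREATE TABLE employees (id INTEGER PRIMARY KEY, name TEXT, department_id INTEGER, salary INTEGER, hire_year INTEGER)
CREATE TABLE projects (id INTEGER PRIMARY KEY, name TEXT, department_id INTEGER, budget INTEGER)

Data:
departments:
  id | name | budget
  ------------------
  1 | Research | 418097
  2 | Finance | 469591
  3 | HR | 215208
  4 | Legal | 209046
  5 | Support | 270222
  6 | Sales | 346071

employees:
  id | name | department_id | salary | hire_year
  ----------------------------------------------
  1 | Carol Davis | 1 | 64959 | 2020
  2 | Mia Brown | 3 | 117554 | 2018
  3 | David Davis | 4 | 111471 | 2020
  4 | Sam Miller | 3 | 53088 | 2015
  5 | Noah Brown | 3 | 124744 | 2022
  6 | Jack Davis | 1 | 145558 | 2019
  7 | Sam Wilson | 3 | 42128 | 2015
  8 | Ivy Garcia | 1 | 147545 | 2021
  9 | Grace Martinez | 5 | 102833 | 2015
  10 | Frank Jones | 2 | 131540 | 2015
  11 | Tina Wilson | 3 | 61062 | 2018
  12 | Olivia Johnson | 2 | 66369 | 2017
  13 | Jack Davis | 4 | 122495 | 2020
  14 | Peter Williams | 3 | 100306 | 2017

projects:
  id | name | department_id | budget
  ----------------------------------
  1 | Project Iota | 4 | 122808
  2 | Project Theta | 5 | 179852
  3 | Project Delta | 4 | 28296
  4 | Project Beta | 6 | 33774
SELECT p.name, AVG(c.salary) AS avg_salary FROM employees c JOIN departments p ON c.department_id = p.id GROUP BY p.id, p.name HAVING COUNT(*) >= 2 ORDER BY avg_salary ASC

Execution result:
name | avg_salary
HR | 83147.00
Finance | 98954.50
Legal | 116983.00
Research | 119354.00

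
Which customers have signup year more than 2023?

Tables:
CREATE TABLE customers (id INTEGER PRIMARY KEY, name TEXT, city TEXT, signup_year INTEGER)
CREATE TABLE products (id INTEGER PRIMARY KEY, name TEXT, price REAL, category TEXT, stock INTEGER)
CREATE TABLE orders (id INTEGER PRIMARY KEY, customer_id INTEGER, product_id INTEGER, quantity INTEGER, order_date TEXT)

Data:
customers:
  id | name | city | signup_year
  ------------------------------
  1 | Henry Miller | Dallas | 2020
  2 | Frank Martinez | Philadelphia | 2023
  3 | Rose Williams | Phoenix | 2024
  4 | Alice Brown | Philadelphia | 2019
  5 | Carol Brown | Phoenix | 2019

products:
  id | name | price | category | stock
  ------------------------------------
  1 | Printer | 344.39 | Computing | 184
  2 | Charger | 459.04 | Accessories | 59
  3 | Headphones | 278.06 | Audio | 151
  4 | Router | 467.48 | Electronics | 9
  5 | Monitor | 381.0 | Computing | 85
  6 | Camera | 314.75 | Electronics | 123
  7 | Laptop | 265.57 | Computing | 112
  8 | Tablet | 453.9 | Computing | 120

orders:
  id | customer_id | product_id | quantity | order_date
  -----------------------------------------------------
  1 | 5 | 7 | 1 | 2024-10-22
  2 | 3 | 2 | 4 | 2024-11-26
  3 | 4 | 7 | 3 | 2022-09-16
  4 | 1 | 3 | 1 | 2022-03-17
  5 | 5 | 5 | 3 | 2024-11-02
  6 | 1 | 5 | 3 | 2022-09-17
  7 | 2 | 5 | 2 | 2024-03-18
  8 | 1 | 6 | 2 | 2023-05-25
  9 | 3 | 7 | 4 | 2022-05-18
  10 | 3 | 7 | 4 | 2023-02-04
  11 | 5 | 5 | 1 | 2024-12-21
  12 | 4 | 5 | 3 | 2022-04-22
SELECT name, signup_year FROM customers WHERE signup_year > 2023

Execution result:
name | signup_year
Rose Williams | 2024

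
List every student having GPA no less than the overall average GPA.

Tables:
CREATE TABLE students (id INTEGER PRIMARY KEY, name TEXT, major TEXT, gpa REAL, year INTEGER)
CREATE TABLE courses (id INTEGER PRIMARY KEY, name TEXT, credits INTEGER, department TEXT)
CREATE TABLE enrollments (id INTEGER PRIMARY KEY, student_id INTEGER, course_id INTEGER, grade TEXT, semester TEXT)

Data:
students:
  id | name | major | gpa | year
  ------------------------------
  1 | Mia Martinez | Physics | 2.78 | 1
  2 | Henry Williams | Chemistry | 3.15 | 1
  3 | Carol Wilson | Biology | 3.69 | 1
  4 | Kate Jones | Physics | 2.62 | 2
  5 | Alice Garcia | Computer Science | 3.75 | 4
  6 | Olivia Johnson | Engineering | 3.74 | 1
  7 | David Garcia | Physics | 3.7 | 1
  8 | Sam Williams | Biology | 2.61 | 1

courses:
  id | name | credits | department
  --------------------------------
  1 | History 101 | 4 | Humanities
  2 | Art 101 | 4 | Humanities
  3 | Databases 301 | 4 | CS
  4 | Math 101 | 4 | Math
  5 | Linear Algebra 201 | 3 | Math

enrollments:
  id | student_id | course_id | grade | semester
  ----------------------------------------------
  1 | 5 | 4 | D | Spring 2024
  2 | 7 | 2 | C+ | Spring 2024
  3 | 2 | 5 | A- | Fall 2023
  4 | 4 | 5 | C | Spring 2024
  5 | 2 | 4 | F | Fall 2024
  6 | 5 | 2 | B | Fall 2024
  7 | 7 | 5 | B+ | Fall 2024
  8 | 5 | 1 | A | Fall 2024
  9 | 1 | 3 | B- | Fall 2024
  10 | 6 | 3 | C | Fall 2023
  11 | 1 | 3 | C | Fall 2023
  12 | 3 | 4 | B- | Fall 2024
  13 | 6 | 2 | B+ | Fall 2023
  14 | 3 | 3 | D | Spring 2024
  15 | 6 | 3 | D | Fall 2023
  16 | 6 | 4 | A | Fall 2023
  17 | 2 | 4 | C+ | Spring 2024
SELECT name, gpa FROM students WHERE gpa >= (SELECT AVG(gpa) FROM students)

Execution result:
name | gpa
Carol Wilson | 3.69
Alice Garcia | 3.75
Olivia Johnson | 3.74
David Garcia | 3.70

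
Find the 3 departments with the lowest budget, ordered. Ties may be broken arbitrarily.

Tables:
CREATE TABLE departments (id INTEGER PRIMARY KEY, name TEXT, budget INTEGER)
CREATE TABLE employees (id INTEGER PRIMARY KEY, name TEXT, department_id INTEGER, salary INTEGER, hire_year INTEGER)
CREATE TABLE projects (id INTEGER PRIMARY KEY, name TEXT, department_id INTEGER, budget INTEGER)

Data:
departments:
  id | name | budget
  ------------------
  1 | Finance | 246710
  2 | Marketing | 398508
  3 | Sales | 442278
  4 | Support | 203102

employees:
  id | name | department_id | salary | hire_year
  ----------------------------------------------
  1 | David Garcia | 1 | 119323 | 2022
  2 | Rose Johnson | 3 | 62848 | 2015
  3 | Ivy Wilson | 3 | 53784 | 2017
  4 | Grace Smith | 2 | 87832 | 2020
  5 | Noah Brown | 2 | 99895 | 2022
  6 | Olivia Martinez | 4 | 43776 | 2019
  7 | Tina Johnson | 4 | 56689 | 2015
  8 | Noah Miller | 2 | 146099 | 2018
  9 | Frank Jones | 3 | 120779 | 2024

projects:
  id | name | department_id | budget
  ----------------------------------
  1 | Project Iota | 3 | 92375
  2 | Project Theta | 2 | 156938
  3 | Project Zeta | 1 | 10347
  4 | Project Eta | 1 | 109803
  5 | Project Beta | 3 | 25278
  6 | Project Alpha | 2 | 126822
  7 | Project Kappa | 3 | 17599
SELECT name, budget FROM departments ORDER BY budget ASC LIMIT 3

Execution result:
name | budget
Support | 203102
Finance | 246710
Marketing | 398508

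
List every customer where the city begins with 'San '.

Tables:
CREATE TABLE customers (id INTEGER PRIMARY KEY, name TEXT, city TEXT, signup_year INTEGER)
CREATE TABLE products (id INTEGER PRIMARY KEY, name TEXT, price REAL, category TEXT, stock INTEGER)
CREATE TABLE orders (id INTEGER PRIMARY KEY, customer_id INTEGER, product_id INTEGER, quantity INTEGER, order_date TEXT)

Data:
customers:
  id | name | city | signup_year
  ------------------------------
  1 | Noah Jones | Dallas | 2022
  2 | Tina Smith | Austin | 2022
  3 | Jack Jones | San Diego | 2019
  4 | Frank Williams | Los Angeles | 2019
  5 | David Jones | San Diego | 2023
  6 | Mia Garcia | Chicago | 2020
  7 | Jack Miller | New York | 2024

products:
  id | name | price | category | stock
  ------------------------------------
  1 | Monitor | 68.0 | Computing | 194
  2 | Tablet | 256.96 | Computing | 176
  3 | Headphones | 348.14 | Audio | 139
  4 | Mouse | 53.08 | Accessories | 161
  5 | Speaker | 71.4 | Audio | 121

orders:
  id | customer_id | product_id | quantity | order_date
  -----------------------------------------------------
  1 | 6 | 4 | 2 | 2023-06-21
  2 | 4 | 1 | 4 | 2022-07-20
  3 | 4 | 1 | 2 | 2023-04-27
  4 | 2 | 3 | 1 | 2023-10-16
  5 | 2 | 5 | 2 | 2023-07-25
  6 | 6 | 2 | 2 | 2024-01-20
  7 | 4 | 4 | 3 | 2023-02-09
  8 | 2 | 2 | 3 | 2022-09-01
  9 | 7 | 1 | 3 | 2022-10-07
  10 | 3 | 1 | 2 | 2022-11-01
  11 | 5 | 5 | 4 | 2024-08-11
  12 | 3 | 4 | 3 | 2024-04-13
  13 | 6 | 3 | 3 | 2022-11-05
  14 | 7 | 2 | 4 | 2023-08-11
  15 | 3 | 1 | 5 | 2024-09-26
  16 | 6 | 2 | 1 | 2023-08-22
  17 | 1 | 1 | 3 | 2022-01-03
SELECT name, city FROM customers WHERE city LIKE 'San %'

Execution result:
name | city
Jack Jones | San Diego
David Jones | San Diego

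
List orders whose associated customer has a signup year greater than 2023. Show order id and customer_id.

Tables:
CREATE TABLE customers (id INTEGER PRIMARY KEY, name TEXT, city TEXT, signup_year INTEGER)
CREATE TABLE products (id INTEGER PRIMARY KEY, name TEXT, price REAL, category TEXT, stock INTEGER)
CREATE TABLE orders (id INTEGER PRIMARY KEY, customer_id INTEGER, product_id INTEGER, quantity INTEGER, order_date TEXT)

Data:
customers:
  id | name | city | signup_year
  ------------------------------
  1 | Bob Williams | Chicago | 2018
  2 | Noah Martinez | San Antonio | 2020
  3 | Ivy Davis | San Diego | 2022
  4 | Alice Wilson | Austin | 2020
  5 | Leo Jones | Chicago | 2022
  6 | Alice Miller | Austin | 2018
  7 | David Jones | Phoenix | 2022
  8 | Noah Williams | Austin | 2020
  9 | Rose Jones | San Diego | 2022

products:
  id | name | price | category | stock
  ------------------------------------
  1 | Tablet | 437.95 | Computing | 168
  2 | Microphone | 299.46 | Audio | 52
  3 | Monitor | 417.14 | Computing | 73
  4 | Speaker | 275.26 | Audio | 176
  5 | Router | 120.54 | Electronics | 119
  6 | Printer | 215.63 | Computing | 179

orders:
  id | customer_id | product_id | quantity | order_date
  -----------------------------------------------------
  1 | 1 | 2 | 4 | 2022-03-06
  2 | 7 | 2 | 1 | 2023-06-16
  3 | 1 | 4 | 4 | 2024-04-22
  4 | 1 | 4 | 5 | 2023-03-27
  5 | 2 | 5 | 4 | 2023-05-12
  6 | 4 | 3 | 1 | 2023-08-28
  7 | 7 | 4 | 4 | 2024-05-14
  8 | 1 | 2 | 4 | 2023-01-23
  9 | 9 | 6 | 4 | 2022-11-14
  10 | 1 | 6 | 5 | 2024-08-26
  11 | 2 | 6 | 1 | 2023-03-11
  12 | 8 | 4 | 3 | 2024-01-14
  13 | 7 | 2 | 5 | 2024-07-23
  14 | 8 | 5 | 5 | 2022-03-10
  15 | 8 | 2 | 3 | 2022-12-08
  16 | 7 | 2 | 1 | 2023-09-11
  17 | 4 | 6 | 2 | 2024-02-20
SELECT id, customer_id FROM orders WHERE customer_id IN (SELECT id FROM customers WHERE signup_year > 2023)

Execution result:
(no rows)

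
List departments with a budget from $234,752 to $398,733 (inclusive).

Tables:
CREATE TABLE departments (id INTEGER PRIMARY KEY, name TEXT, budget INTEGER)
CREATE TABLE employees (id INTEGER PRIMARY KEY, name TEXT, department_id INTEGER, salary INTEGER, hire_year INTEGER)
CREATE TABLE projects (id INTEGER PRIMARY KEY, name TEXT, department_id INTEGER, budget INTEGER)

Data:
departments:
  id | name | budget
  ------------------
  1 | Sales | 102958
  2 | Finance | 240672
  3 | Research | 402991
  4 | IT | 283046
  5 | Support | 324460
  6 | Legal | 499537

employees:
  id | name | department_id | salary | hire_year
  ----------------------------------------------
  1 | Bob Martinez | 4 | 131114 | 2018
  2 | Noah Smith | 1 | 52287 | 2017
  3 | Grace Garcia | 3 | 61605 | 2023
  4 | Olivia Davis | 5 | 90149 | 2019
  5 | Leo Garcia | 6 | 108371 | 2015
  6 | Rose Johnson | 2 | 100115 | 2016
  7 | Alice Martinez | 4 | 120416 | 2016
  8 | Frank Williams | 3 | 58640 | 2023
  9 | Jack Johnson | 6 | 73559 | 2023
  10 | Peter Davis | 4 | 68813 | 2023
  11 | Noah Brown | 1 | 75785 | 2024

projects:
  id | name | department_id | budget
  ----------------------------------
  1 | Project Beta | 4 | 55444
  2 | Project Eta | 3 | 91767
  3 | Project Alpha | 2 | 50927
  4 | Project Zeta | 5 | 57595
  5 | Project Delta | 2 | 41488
SELECT name, budget FROM departments WHERE budget BETWEEN 234752 AND 398733

Execution result:
name | budget
Finance | 240672
IT | 283046
Support | 324460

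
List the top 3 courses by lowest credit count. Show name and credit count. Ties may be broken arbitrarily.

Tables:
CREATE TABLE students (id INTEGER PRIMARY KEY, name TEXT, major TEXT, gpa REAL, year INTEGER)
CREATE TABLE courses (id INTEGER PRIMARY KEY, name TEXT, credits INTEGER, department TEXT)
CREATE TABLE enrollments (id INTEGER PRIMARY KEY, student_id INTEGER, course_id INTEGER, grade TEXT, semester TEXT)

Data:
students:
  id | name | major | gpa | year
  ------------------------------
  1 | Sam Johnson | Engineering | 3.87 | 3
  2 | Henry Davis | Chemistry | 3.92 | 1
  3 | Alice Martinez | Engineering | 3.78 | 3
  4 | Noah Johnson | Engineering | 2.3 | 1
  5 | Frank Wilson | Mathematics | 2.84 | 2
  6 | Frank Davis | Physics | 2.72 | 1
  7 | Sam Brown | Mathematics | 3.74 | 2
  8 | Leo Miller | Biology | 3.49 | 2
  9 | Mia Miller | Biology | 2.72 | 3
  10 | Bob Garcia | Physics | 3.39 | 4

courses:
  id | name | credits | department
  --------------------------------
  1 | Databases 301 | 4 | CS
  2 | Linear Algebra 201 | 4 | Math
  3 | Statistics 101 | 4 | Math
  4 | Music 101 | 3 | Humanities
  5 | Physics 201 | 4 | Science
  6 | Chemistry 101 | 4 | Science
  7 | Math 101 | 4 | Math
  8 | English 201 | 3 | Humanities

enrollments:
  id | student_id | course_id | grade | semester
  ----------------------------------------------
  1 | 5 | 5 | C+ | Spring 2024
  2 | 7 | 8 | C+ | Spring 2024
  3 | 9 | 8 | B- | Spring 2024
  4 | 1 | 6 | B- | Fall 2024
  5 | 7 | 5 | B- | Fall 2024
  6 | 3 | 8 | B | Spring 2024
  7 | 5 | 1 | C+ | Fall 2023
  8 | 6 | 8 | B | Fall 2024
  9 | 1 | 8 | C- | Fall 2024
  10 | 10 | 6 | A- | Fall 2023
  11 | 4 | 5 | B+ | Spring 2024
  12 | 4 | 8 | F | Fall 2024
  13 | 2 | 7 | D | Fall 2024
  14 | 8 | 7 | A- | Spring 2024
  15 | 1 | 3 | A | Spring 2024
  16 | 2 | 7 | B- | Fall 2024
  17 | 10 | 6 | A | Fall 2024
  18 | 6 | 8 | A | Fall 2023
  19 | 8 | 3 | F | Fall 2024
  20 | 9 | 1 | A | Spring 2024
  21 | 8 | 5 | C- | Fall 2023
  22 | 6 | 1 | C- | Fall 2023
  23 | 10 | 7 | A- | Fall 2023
SELECT name, credits FROM courses ORDER BY credits ASC LIMIT 3

Execution result:
name | credits
Music 101 | 3
English 201 | 3
Databases 301 | 4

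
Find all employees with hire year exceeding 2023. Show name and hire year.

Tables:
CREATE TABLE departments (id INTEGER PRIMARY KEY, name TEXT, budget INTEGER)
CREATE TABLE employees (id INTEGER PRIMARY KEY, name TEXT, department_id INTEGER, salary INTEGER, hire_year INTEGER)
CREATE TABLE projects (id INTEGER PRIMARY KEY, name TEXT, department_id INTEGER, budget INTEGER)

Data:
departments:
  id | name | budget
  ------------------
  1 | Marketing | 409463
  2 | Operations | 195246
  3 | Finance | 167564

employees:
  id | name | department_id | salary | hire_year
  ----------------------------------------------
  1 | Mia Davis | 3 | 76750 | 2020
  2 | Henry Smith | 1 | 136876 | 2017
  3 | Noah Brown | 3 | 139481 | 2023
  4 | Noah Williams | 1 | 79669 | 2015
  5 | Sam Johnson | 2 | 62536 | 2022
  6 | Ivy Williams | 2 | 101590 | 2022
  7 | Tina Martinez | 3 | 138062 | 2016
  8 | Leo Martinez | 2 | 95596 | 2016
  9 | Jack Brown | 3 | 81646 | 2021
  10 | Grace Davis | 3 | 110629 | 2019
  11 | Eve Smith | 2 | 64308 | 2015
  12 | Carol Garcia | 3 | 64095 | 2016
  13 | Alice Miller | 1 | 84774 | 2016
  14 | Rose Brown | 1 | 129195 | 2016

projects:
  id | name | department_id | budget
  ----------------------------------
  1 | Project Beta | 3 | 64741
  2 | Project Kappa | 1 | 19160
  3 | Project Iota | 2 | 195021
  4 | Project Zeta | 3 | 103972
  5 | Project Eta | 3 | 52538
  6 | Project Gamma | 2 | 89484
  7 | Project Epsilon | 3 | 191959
SELECT name, hire_year FROM employees WHERE hire_year > 2023

Execution result:
(no rows)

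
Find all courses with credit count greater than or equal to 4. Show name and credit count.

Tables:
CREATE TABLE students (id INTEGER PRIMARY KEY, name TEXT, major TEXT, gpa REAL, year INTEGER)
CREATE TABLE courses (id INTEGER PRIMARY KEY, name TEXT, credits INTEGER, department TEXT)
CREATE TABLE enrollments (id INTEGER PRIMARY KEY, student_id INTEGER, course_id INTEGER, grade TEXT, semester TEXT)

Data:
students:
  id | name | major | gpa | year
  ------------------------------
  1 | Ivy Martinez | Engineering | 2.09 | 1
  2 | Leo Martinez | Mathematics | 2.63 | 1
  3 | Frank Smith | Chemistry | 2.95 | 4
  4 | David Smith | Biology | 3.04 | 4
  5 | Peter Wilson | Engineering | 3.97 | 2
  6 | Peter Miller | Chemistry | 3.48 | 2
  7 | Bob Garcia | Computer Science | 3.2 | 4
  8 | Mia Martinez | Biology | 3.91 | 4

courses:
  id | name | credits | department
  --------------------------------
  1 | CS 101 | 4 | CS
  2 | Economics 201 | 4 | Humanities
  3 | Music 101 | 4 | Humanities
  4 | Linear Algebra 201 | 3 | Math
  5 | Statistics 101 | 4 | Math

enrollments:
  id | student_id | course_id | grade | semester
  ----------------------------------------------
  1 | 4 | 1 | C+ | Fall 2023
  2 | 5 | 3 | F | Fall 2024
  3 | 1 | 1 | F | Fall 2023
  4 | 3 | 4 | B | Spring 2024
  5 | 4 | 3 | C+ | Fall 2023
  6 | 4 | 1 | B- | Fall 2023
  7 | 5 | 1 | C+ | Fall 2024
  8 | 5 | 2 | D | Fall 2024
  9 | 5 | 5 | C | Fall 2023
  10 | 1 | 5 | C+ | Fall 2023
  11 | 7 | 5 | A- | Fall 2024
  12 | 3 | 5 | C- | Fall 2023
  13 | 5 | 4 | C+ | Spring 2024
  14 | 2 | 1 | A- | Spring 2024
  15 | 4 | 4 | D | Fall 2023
SELECT name, credits FROM courses WHERE credits >= 4

Execution result:
name | credits
CS 101 | 4
Economics 201 | 4
Music 101 | 4
Statistics 101 | 4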